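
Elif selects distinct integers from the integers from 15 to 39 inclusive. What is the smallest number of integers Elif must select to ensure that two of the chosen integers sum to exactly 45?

18

A set avoiding the sum 45 can contain at most one of each pair {x, 45−x}, plus the 9 elements whose complement lies outside the range.
The integers 23, …, 39 (17 of them) are such a set: any two sum to at least 23+24 = 47 > 45.
By the pigeonhole principle, any 18th integer completes one of the 8 pairs, so 18 choices force a sum of 45.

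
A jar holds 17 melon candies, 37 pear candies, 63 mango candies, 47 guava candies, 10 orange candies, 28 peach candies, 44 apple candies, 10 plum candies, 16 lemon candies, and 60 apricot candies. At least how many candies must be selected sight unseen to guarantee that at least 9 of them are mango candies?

In the worst case for collecting mango candies, every non-mango candy comes out first.
There are 17 + 37 + 47 + 10 + 28 + 44 + 10 + 16 + 60 = 269 non-mango candies altogether.
After those, each further candy must be mango, so 269 + 9 = 278 draws guarantee 9 mango candies.

278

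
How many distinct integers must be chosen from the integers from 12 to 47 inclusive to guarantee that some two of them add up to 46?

Two chosen integers sum to 46 exactly when both halves of some pair {x, 46−x} with 12 ≤ x ≤ 46−x ≤ 34 are chosen — 11 such pairs.
The remaining 14 elements (those with no distinct partner in range) can never complete a 46-sum, so the worst case takes all of them and one from each pair: 14 + 11 = 25.
The 26th integer has to be the second member of some pair, so 25 + 1 = 26.

26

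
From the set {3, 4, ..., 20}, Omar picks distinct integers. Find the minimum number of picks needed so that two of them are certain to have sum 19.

Two chosen integers sum to 19 exactly when both halves of some pair {x, 19−x} with 3 ≤ x ≤ 19−x ≤ 16 are chosen — 7 such pairs.
The remaining 4 elements (those with no distinct partner in range) can never complete a 19-sum, so the worst case takes all of them and one from each pair: 4 + 7 = 11.
The 12th integer has to be the second member of some pair, so 11 + 1 = 12.

12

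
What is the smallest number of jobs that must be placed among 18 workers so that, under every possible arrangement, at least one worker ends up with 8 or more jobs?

127

With 126 jobs one could put exactly 7 in each of the 18 workers, and no worker would reach 8.
By the pigeonhole principle, one more job must land in a worker that already has 7, giving it 8.
So 18 × 7 + 1 = 127 jobs are required.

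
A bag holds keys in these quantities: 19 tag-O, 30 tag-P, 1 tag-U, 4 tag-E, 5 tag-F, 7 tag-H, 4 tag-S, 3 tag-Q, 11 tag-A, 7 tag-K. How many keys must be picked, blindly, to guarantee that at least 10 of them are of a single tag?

59

By pigeonhole, the 10 tags are the holes; the keys drawn are the pigeons.
To avoid 10 of any one tag, the worst case takes at most 9 of each tag, or every key of a tag that has fewer than 9.
That gives 9 + 9 + 1 + 4 + 5 + 7 + 4 + 3 + 9 + 7 = 58 keys with no tag reaching 10.
The next key forces some tag to 10, so 58 + 1 = 59.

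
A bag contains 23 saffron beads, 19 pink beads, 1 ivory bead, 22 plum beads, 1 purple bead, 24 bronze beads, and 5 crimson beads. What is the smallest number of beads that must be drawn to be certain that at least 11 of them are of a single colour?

The 7 colours are the holes; the beads drawn are the pigeons.
To avoid 11 of any one colour, the worst case takes at most 10 of each colour, or every bead of a colour that has fewer than 10.
That gives 10 + 10 + 1 + 10 + 1 + 10 + 5 = 47 beads with no colour reaching 11.
The next bead forces some colour to 11, so 47 + 1 = 48.

48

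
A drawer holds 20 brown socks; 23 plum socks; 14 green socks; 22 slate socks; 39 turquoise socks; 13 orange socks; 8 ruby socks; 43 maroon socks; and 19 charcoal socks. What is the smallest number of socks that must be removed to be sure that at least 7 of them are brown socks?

188

In the worst case for collecting brown socks, every non-brown sock comes out first.
There are 23 + 14 + 22 + 39 + 13 + 8 + 43 + 19 = 181 non-brown socks altogether.
After those, each further sock must be brown, so 181 + 7 = 188 draws guarantee 7 brown socks.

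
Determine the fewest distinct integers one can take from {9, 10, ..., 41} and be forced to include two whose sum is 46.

20

Group the elements by complementary pair {x, 46−x}: {9,37}, {10,36}, {11,35}, …, giving 14 two-element pairs; the single value 23 (it cannot pair with itself since the integers are distinct); and 4 integers whose partner 46−x falls outside [9,41].
Treating each of those 19 groups as a pigeonhole, one can pick one integer per group — 19 integers — with no two summing to 46.
The 20th integer lands in an occupied pair, forcing a sum of 46.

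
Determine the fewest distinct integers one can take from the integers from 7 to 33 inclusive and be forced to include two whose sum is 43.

Two chosen integers sum to 43 exactly when both halves of some pair {x, 43−x} with 10 ≤ x ≤ 43−x ≤ 33 are chosen — 12 such pairs.
The remaining 3 elements (those with no distinct partner in range) can never complete a 43-sum, so the worst case takes all of them and one from each pair: 3 + 12 = 15.
The 16th integer has to be the second member of some pair, so 15 + 1 = 16.

16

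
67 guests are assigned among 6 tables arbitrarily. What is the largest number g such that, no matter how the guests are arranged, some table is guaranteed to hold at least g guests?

12

The 6 tables are the holes and the 67 guests are the pigeons.
If every table held at most 11 guests, the total would be at most 6 × 11 = 66, which is less than 67.
So some table holds at least ⌈67/6⌉ = 12 guests.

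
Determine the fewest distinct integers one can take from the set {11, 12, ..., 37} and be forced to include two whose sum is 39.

19

Group the elements by complementary pair {x, 39−x}: {11,28}, {12,27}, {13,26}, …, giving 9 two-element pairs and 9 integers whose partner 39−x falls outside [11,37].
Treating each of those 18 groups as a pigeonhole, one can pick one integer per group — 18 integers — with no two summing to 39.
The 19th integer lands in an occupied pair, forcing a sum of 39.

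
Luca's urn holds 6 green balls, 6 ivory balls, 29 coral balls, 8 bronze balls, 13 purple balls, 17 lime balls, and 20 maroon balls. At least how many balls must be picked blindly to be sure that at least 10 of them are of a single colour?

57

The 7 colours are the holes; the balls drawn are the pigeons.
To avoid 10 of any one colour, the worst case takes at most 9 of each colour, or every ball of a colour that has fewer than 9.
That gives 6 + 6 + 9 + 8 + 9 + 9 + 9 = 56 balls with no colour reaching 10.
The next ball forces some colour to 10, so 56 + 1 = 57.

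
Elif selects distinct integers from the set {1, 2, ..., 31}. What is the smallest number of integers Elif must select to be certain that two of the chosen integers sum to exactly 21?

Group the elements by complementary pair {x, 21−x}: {1,20}, {2,19}, {3,18}, …, giving 10 two-element pairs and 11 integers whose partner 21−x falls outside [1,31].
By the pigeonhole principle, treating each of those 21 groups as a pigeonhole, one can pick one integer per group — 21 integers — with no two summing to 21.
The 22nd integer lands in an occupied pair, forcing a sum of 21.

22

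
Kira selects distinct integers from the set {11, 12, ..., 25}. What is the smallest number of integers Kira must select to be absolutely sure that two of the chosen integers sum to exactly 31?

Group the elements by complementary pair {x, 31−x}: {11,20}, {12,19}, {13,18}, …, giving 5 two-element pairs and 5 integers whose partner 31−x falls outside [11,25].
By pigeonhole, treating each of those 10 groups as a pigeonhole, one can pick one integer per group — 10 integers — with no two summing to 31.
The 11th integer lands in an occupied pair, forcing a sum of 31.

11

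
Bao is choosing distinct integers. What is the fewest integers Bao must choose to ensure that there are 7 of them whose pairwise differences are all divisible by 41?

247

Integers whose pairwise differences are multiples of 41 are exactly those sharing a remainder mod 41. By pigeonhole, the 41 residue classes mod 41 are the pigeonholes.
With 246 integers one could put 6 in each residue class and have no class reach 7.
The 247th integer pushes some class to 7, so 41·6 + 1 = 247.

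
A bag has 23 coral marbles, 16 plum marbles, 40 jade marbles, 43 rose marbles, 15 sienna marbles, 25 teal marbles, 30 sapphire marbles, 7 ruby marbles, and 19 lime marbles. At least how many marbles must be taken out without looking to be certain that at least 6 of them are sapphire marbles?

In the worst case for collecting sapphire marbles, every non-sapphire marble comes out first.
There are 23 + 16 + 40 + 43 + 15 + 25 + 7 + 19 = 188 non-sapphire marbles altogether.
After those, each further marble must be sapphire, so 188 + 6 = 194 draws guarantee 6 sapphire marbles.

194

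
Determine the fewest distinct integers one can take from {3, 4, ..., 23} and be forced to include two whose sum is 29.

13

A set avoiding the sum 29 can contain at most one of each pair {x, 29−x}, plus the 3 elements whose complement lies outside the range.
The integers 3, …, 14 (12 of them) are such a set: any two sum to at least 3+4 = 7 and at most 13+14 = 27 < 29.
By the pigeonhole principle, any 13th integer completes one of the 9 pairs, so 13 choices force a sum of 29.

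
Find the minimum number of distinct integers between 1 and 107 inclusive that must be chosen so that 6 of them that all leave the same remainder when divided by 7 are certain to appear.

Pigeonhole: the 7 residue classes mod 7 are the pigeonholes.
With 35 integers one could put 5 in each residue class and have no class reach 6.
The 36th integer pushes some class to 6, so 7·5 + 1 = 36.

36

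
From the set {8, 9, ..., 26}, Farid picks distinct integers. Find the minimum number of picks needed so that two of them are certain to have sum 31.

12

A set avoiding the sum 31 can contain at most one of each pair {x, 31−x}, plus the 3 elements whose complement lies outside the range.
The integers 16, …, 26 (11 of them) are such a set: any two sum to at least 16+17 = 33 > 31.
Any 12th integer completes one of the 8 pairs, so 12 choices force a sum of 31.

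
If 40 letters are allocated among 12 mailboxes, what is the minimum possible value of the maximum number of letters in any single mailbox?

Pigeonhole: the 12 mailboxes are the holes and the 40 letters are the pigeons.
If every mailbox held at most 3 letters, the total would be at most 12 × 3 = 36, which is less than 40.
So some mailbox holds at least ⌈40/12⌉ = 4 letters.

4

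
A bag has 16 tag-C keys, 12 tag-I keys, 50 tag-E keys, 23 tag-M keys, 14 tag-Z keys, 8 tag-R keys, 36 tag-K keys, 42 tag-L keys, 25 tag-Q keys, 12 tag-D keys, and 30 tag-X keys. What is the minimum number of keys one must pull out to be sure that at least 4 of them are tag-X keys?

In the worst case for collecting tag-X keys, every non-tag-X key comes out first.
There are 16 + 12 + 50 + 23 + 14 + 8 + 36 + 42 + 25 + 12 = 238 non-tag-X keys altogether.
After those, each further key must be tag-X, so 238 + 4 = 242 draws guarantee 4 tag-X keys.

242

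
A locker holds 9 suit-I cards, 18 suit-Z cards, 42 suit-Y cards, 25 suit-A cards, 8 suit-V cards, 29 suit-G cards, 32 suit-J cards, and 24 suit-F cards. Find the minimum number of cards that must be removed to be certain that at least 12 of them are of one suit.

By the pigeonhole principle, the 8 suits are the holes; the cards drawn are the pigeons.
To avoid 12 of any one suit, the worst case takes at most 11 of each suit, or every card of a suit that has fewer than 11.
That gives 9 + 11 + 11 + 11 + 8 + 11 + 11 + 11 = 83 cards with no suit reaching 12.
The next card forces some suit to 12, so 83 + 1 = 84.

84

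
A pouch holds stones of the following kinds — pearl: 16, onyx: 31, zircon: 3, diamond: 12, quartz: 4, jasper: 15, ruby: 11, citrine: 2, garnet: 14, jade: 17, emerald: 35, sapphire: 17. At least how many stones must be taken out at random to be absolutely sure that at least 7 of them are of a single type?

64

The 12 types are the holes; the stones drawn are the pigeons.
To avoid 7 of any one type, the worst case takes at most 6 of each type, or every stone of a type that has fewer than 6.
That gives 6 + 6 + 3 + 6 + 4 + 6 + 6 + 2 + 6 + 6 + 6 + 6 = 63 stones with no type reaching 7.
The next stone forces some type to 7, so 63 + 1 = 64.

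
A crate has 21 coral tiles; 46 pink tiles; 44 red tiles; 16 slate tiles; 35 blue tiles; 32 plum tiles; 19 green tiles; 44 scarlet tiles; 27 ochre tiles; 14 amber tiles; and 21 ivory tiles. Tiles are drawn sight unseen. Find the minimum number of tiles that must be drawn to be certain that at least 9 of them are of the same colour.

89

Pigeonhole: put each drawn tile into a box by colour. The largest draw with every box below 9 takes min(count, 8) from each colour.
Σ min(cᵢ, 8) = 8 + 8 + 8 + 8 + 8 + 8 + 8 + 8 + 8 + 8 + 8 = 88.
Draw number 88 + 1 = 89 must push one box to 9.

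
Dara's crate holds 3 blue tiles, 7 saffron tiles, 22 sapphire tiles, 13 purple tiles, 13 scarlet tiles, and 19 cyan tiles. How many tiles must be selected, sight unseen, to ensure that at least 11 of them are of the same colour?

An adversary could hand out at most 10 tiles per colour (blue, saffron run out sooner): 3 + 7 + 10 + 10 + 10 + 10 = 50 tiles and still no colour has 11.
Pigeonhole: one more tile lands in a colour already at 10, so 51 draws are enough and 50 are not.

51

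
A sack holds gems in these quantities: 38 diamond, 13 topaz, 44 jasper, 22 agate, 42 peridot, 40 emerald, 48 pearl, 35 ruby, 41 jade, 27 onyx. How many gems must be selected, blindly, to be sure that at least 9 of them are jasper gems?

315

In the worst case for collecting jasper gems, every non-jasper gem comes out first.
There are 38 + 13 + 22 + 42 + 40 + 48 + 35 + 41 + 27 = 306 non-jasper gems altogether.
After those, each further gem must be jasper, so 306 + 9 = 315 draws guarantee 9 jasper gems.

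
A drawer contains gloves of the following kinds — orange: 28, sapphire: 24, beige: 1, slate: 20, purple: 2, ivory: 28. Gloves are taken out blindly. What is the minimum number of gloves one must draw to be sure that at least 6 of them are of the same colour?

The 6 colours are the holes; the gloves drawn are the pigeons.
To avoid 6 of any one colour, the worst case takes at most 5 of each colour, or every glove of a colour that has fewer than 5.
That gives 5 + 5 + 1 + 5 + 2 + 5 = 23 gloves with no colour reaching 6.
The next glove forces some colour to 6, so 23 + 1 = 24.

24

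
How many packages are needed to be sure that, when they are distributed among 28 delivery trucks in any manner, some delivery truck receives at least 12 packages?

With 308 packages one could put exactly 11 in each of the 28 delivery trucks, and no delivery truck would reach 12.
One more package must land in a delivery truck that already has 11, giving it 12.
So 28 × 11 + 1 = 309 packages are required.

309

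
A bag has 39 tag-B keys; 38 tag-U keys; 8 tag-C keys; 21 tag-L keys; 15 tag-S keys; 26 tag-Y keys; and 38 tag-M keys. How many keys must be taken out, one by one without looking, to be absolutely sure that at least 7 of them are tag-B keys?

153

In the worst case for collecting tag-B keys, every non-tag-B key comes out first.
There are 38 + 8 + 21 + 15 + 26 + 38 = 146 non-tag-B keys altogether.
After those, each further key must be tag-B, so 146 + 7 = 153 draws guarantee 7 tag-B keys.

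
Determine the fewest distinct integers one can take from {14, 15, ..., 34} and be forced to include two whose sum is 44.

14

A set avoiding the sum 44 can contain at most one of each pair {x, 44−x}, plus the 5 elements whose complement lies outside the range or equal to its own complement.
The integers 22, …, 34 (13 of them) are such a set: any two sum to at least 22+23 = 45 > 44.
By pigeonhole, any 14th integer completes one of the 8 pairs, so 14 choices force a sum of 44.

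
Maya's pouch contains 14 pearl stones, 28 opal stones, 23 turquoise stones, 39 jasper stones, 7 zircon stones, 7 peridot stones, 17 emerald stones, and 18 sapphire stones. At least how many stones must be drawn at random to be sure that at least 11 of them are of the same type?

An adversary could hand out at most 10 stones per type (zircon, peridot run out sooner): 10 + 10 + 10 + 10 + 7 + 7 + 10 + 10 = 74 stones and still no type has 11.
By the pigeonhole principle, one more stone lands in a type already at 10, so 75 draws are enough and 74 are not.

75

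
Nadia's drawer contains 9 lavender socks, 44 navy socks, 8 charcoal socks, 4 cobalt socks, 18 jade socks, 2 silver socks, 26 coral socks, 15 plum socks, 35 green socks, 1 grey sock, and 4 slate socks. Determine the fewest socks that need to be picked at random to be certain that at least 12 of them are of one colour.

Put each drawn sock into a box by colour. The largest draw with every box below 12 takes min(count, 11) from each colour; colours with fewer than 11 contribute all they have.
Σ min(cᵢ, 11) = 9 + 11 + 8 + 4 + 11 + 2 + 11 + 11 + 11 + 1 + 4 = 83.
Draw number 83 + 1 = 84 must push one box to 12.

84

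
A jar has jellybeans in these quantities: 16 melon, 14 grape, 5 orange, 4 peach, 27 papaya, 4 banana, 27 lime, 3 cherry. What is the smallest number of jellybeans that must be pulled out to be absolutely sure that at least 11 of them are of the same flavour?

57

Put each drawn jellybean into a box by flavour. The largest draw with every box below 11 takes min(count, 10) from each flavour; flavours with fewer than 10 contribute all they have.
Σ min(cᵢ, 10) = 10 + 10 + 5 + 4 + 10 + 4 + 10 + 3 = 56.
Draw number 56 + 1 = 57 must push one box to 11.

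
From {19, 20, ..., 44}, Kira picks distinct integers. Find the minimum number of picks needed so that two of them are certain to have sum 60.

A set avoiding the sum 60 can contain at most one of each pair {x, 60−x}, plus the 4 elements whose complement lies outside the range or equal to its own complement.
The integers 30, …, 44 (15 of them) are such a set: any two sum to at least 30+31 = 61 > 60.
By the pigeonhole principle, any 16th integer completes one of the 11 pairs, so 16 choices force a sum of 60.

16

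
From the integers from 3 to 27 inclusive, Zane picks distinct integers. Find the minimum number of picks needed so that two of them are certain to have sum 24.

Two chosen integers sum to 24 exactly when both halves of some pair {x, 24−x} with 3 ≤ x ≤ 24−x ≤ 21 are chosen — 9 such pairs.
The remaining 7 elements (those with no distinct partner in range) can never complete a 24-sum, so the worst case takes all of them and one from each pair: 7 + 9 = 16.
Pigeonhole: the 17th integer has to be the second member of some pair, so 16 + 1 = 17.

17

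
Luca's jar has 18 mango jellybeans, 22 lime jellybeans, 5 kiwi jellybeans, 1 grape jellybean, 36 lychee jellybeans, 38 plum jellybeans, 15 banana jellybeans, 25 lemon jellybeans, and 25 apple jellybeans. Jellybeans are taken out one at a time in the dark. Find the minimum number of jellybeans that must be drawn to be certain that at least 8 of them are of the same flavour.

56

An adversary could hand out at most 7 jellybeans per flavour (kiwi, grape run out sooner): 7 + 7 + 5 + 1 + 7 + 7 + 7 + 7 + 7 = 55 jellybeans and still no flavour has 8.
By pigeonhole, one more jellybean lands in a flavour already at 7, so 56 draws are enough and 55 are not.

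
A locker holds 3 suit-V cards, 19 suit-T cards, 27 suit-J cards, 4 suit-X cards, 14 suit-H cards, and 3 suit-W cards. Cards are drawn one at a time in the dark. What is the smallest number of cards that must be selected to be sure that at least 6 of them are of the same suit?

26

The 6 suits are the holes; the cards drawn are the pigeons.
To avoid 6 of any one suit, the worst case takes at most 5 of each suit, or every card of a suit that has fewer than 5.
That gives 3 + 5 + 5 + 4 + 5 + 3 = 25 cards with no suit reaching 6.
The next card forces some suit to 6, so 25 + 1 = 26.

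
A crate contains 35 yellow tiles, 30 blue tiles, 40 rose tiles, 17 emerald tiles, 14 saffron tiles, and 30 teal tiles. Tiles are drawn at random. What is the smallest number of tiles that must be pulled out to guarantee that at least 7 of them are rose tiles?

In the worst case for collecting rose tiles, every non-rose tile comes out first.
There are 35 + 30 + 17 + 14 + 30 = 126 non-rose tiles altogether.
After those, each further tile must be rose, so 126 + 7 = 133 draws guarantee 7 rose tiles.

133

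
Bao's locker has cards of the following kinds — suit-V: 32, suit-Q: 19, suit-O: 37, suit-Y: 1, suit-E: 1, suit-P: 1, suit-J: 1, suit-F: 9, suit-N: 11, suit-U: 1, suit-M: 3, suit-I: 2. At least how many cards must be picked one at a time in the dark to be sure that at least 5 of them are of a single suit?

By the pigeonhole principle, put each drawn card into a box by suit. The largest draw with every box below 5 takes min(count, 4) from each suit; suits with fewer than 4 contribute all they have.
Σ min(cᵢ, 4) = 4 + 4 + 4 + 1 + 1 + 1 + 1 + 4 + 4 + 1 + 3 + 2 = 30.
Draw number 30 + 1 = 31 must push one box to 5.

31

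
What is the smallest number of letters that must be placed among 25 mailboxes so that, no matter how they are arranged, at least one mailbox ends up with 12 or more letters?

With 275 letters one could put exactly 11 in each of the 25 mailboxes, and no mailbox would reach 12.
One more letter must land in a mailbox that already has 11, giving it 12.
So 25 × 11 + 1 = 276 letters are required.

276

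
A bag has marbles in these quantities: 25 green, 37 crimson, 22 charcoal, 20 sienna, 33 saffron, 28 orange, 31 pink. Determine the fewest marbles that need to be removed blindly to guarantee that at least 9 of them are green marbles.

180

In the worst case for collecting green marbles, every non-green marble comes out first.
There are 37 + 22 + 20 + 33 + 28 + 31 = 171 non-green marbles altogether.
After those, each further marble must be green, so 171 + 9 = 180 draws guarantee 9 green marbles.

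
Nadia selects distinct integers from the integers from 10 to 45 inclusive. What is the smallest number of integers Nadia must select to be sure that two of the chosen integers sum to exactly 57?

A set avoiding the sum 57 can contain at most one of each pair {x, 57−x}, plus the 2 elements whose complement lies outside the range.
The integers 10, …, 28 (19 of them) are such a set: any two sum to at least 10+11 = 21 and at most 27+28 = 55 < 57.
Any 20th integer completes one of the 17 pairs, so 20 choices force a sum of 57.

20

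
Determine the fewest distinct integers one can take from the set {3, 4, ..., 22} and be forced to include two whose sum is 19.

Two chosen integers sum to 19 exactly when both halves of some pair {x, 19−x} with 3 ≤ x ≤ 19−x ≤ 16 are chosen — 7 such pairs.
The remaining 6 elements (those with no distinct partner in range) can never complete a 19-sum, so the worst case takes all of them and one from each pair: 6 + 7 = 13.
By the pigeonhole principle, the 14th integer has to be the second member of some pair, so 13 + 1 = 14.

14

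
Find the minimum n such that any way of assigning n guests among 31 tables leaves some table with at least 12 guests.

342

With 341 guests one could put exactly 11 in each of the 31 tables, and no table would reach 12.
One more guest must land in a table that already has 11, giving it 12.
So 31 × 11 + 1 = 342 guests are required.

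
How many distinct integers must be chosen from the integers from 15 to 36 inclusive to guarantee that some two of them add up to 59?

Two chosen integers sum to 59 exactly when both halves of some pair {x, 59−x} with 23 ≤ x ≤ 59−x ≤ 36 are chosen — 7 such pairs.
The remaining 8 elements (those with no distinct partner in range) can never complete a 59-sum, so the worst case takes all of them and one from each pair: 8 + 7 = 15.
By pigeonhole, the 16th integer has to be the second member of some pair, so 15 + 1 = 16.

16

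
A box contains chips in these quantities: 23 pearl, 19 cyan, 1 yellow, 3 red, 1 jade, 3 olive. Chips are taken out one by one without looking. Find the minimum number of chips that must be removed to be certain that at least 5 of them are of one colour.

An adversary could hand out at most 4 chips per colour (4 colours run out sooner): 4 + 4 + 1 + 3 + 1 + 3 = 16 chips and still no colour has 5.
One more chip lands in a colour already at 4, so 17 draws are enough and 16 are not.

17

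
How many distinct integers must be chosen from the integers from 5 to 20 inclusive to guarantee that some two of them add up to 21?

Group the elements by complementary pair {x, 21−x}: {5,16}, {6,15}, {7,14}, …, giving 6 two-element pairs and 4 integers whose partner 21−x falls outside [5,20].
By the pigeonhole principle, treating each of those 10 groups as a pigeonhole, one can pick one integer per group — 10 integers — with no two summing to 21.
The 11th integer lands in an occupied pair, forcing a sum of 21.

11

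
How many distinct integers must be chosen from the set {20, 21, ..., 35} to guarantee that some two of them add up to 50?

Group the elements by complementary pair {x, 50−x}: {20,30}, {21,29}, {22,28}, …, giving 5 two-element pairs; the single value 25 (it cannot pair with itself since the integers are distinct); and 5 integers whose partner 50−x falls outside [20,35].
Treating each of those 11 groups as a pigeonhole, one can pick one integer per group — 11 integers — with no two summing to 50.
The 12th integer lands in an occupied pair, forcing a sum of 50.

12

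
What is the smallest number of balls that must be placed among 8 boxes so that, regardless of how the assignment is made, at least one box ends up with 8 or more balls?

57

With 56 balls one could put exactly 7 in each of the 8 boxes, and no box would reach 8.
One more ball must land in a box that already has 7, giving it 8.
So 8 × 7 + 1 = 57 balls are required.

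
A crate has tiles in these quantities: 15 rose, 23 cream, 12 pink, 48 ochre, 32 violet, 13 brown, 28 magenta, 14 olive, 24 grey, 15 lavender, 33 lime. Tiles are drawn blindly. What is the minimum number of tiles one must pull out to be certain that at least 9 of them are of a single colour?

89

An adversary could hand out at most 8 tiles per colour: 8 + 8 + 8 + 8 + 8 + 8 + 8 + 8 + 8 + 8 + 8 = 88 tiles and still no colour has 9.
By the pigeonhole principle, one more tile lands in a colour already at 8, so 89 draws are enough and 88 are not.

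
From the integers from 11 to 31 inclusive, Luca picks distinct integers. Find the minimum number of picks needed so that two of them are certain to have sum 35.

A set avoiding the sum 35 can contain at most one of each pair {x, 35−x}, plus the 7 elements whose complement lies outside the range.
The integers 18, …, 31 (14 of them) are such a set: any two sum to at least 18+19 = 37 > 35.
By pigeonhole, any 15th integer completes one of the 7 pairs, so 15 choices force a sum of 35.

15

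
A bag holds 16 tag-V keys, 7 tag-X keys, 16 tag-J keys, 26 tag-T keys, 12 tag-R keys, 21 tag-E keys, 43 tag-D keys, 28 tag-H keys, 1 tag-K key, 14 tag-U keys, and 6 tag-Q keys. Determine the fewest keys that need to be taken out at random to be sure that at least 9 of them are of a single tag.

Put each drawn key into a box by tag. The largest draw with every box below 9 takes min(count, 8) from each tag; tags with fewer than 8 contribute all they have.
Σ min(cᵢ, 8) = 8 + 7 + 8 + 8 + 8 + 8 + 8 + 8 + 1 + 8 + 6 = 78.
Draw number 78 + 1 = 79 must push one box to 9.

79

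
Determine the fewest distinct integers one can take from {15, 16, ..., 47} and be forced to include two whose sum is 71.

22

Group the elements by complementary pair {x, 71−x}: {24,47}, {25,46}, {26,45}, …, giving 12 two-element pairs and 9 integers whose partner 71−x falls outside [15,47].
By pigeonhole, treating each of those 21 groups as a pigeonhole, one can pick one integer per group — 21 integers — with no two summing to 71.
The 22nd integer lands in an occupied pair, forcing a sum of 71.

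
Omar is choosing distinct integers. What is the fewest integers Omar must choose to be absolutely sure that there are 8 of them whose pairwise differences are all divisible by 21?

Integers whose pairwise differences are multiples of 21 are exactly those sharing a remainder mod 21. The 21 residue classes mod 21 are the pigeonholes.
With 147 integers one could put 7 in each residue class and have no class reach 8.
The 148th integer pushes some class to 8, so 21·7 + 1 = 148.

148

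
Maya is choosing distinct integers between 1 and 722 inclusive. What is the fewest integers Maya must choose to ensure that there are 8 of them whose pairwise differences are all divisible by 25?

Integers whose pairwise differences are multiples of 25 are exactly those sharing a remainder mod 25. The 25 residue classes mod 25 are the pigeonholes.
With 175 integers one could put 7 in each residue class and have no class reach 8.
The 176th integer pushes some class to 8, so 25·7 + 1 = 176.

176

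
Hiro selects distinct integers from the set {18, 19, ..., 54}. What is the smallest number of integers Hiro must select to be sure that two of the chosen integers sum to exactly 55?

A set avoiding the sum 55 can contain at most one of each pair {x, 55−x}, plus the 17 elements whose complement lies outside the range.
The integers 28, …, 54 (27 of them) are such a set: any two sum to at least 28+29 = 57 > 55.
By the pigeonhole principle, any 28th integer completes one of the 10 pairs, so 28 choices force a sum of 55.

28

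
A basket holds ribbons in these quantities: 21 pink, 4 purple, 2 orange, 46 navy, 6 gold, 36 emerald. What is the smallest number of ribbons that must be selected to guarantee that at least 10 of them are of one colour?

40

The 6 colours are the holes; the ribbons drawn are the pigeons.
To avoid 10 of any one colour, the worst case takes at most 9 of each colour, or every ribbon of a colour that has fewer than 9.
That gives 9 + 4 + 2 + 9 + 6 + 9 = 39 ribbons with no colour reaching 10.
The next ribbon forces some colour to 10, so 39 + 1 = 40.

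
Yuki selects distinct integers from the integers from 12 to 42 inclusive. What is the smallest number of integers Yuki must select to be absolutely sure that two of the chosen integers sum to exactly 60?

20

Two chosen integers sum to 60 exactly when both halves of some pair {x, 60−x} with 18 ≤ x ≤ 60−x ≤ 42 are chosen — 12 such pairs.
The remaining 7 elements (those with no distinct partner in range) can never complete a 60-sum, so the worst case takes all of them and one from each pair: 7 + 12 = 19.
By the pigeonhole principle, the 20th integer has to be the second member of some pair, so 19 + 1 = 20.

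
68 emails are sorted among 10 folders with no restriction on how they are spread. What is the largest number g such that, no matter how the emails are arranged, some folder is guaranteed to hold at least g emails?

7

Pigeonhole: the 10 folders are the holes and the 68 emails are the pigeons.
If every folder held at most 6 emails, the total would be at most 10 × 6 = 60, which is less than 68.
So some folder holds at least ⌈68/10⌉ = 7 emails.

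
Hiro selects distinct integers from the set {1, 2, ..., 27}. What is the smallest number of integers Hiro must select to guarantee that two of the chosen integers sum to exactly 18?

20

Two chosen integers sum to 18 exactly when both halves of some pair {x, 18−x} with 1 ≤ x ≤ 18−x ≤ 17 are chosen — 8 such pairs.
The remaining 11 elements (those with no distinct partner in range) can never complete a 18-sum, so the worst case takes all of them and one from each pair: 11 + 8 = 19.
By pigeonhole, the 20th integer has to be the second member of some pair, so 19 + 1 = 20.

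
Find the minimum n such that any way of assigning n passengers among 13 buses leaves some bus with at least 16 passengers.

196

With 195 passengers one could put exactly 15 in each of the 13 buses, and no bus would reach 16.
One more passenger must land in a bus that already has 15, giving it 16.
So 13 × 15 + 1 = 196 passengers are required.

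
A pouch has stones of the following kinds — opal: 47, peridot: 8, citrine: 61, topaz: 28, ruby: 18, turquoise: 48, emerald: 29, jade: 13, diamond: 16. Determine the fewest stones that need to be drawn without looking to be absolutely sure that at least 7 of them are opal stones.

228

In the worst case for collecting opal stones, every non-opal stone comes out first.
There are 8 + 61 + 28 + 18 + 48 + 29 + 13 + 16 = 221 non-opal stones altogether.
After those, each further stone must be opal, so 221 + 7 = 228 draws guarantee 7 opal stones.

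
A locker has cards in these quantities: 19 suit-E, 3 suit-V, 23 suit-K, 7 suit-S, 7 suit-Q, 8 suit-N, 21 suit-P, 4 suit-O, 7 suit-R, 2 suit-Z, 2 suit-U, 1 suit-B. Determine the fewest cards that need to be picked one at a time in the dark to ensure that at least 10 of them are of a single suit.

An adversary could hand out at most 9 cards per suit (9 suits run out sooner): 9 + 3 + 9 + 7 + 7 + 8 + 9 + 4 + 7 + 2 + 2 + 1 = 68 cards and still no suit has 10.
One more card lands in a suit already at 9, so 69 draws are enough and 68 are not.

69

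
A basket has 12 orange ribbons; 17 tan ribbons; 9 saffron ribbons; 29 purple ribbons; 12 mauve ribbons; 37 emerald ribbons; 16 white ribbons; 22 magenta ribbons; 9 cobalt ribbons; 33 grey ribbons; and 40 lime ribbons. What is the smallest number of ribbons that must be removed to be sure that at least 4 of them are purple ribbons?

211

In the worst case for collecting purple ribbons, every non-purple ribbon comes out first.
There are 12 + 17 + 9 + 12 + 37 + 16 + 22 + 9 + 33 + 40 = 207 non-purple ribbons altogether.
After those, each further ribbon must be purple, so 207 + 4 = 211 draws guarantee 4 purple ribbons.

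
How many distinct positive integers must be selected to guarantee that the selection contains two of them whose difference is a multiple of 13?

Integers whose pairwise differences are multiples of 13 are exactly those sharing a remainder mod 13. By the pigeonhole principle, the 13 residue classes mod 13 are the pigeonholes.
With 13 integers one could put 1 in each residue class and have no class reach 2.
The 14th integer pushes some class to 2, so 13·1 + 1 = 14.

14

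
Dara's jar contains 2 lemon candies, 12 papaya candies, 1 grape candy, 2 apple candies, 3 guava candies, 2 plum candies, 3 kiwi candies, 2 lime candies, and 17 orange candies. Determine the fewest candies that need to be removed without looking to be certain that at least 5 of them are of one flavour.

24

An adversary could hand out at most 4 candies per flavour (7 flavours run out sooner): 2 + 4 + 1 + 2 + 3 + 2 + 3 + 2 + 4 = 23 candies and still no flavour has 5.
By pigeonhole, one more candy lands in a flavour already at 4, so 24 draws are enough and 23 are not.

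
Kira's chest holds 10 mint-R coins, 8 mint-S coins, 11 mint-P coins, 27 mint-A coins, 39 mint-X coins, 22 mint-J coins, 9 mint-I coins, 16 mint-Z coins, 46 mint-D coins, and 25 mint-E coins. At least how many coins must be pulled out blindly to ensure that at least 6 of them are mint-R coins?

209

In the worst case for collecting mint-R coins, every non-mint-R coin comes out first.
There are 8 + 11 + 27 + 39 + 22 + 9 + 16 + 46 + 25 = 203 non-mint-R coins altogether.
After those, each further coin must be mint-R, so 203 + 6 = 209 draws guarantee 6 mint-R coins.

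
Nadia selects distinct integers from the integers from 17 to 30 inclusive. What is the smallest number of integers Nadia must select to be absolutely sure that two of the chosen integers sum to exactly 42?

Two chosen integers sum to 42 exactly when both halves of some pair {x, 42−x} with 17 ≤ x ≤ 42−x ≤ 25 are chosen — 4 such pairs.
The remaining 6 elements (those with no distinct partner in range) can never complete a 42-sum, so the worst case takes all of them and one from each pair: 6 + 4 = 10.
By pigeonhole, the 11th integer has to be the second member of some pair, so 10 + 1 = 11.

11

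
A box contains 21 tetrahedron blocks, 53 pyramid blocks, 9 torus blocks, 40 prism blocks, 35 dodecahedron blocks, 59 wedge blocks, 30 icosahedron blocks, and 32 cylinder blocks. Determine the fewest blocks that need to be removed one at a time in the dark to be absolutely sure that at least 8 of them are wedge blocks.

In the worst case for collecting wedge blocks, every non-wedge block comes out first.
There are 21 + 53 + 9 + 40 + 35 + 30 + 32 = 220 non-wedge blocks altogether.
After those, each further block must be wedge, so 220 + 8 = 228 draws guarantee 8 wedge blocks.

228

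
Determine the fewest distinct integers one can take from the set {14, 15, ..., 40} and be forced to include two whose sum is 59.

A set avoiding the sum 59 can contain at most one of each pair {x, 59−x}, plus the 5 elements whose complement lies outside the range.
The integers 14, …, 29 (16 of them) are such a set: any two sum to at least 14+15 = 29 and at most 28+29 = 57 < 59.
Pigeonhole: any 17th integer completes one of the 11 pairs, so 17 choices force a sum of 59.

17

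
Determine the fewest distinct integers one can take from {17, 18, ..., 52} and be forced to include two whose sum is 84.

27

Two chosen integers sum to 84 exactly when both halves of some pair {x, 84−x} with 32 ≤ x ≤ 84−x ≤ 52 are chosen — 10 such pairs.
The remaining 16 elements (those with no distinct partner in range) can never complete a 84-sum, so the worst case takes all of them and one from each pair: 16 + 10 = 26.
By pigeonhole, the 27th integer has to be the second member of some pair, so 26 + 1 = 27.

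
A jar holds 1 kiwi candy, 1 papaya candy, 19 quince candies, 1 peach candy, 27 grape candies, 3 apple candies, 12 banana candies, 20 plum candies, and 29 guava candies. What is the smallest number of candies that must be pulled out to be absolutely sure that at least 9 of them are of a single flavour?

An adversary could hand out at most 8 candies per flavour (4 flavours run out sooner): 1 + 1 + 8 + 1 + 8 + 3 + 8 + 8 + 8 = 46 candies and still no flavour has 9.
By the pigeonhole principle, one more candy lands in a flavour already at 8, so 47 draws are enough and 46 are not.

47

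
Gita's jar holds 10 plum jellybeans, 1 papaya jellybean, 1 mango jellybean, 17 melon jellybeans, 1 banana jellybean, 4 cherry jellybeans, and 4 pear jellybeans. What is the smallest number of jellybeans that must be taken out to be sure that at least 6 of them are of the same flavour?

The 7 flavours are the holes; the jellybeans drawn are the pigeons.
To avoid 6 of any one flavour, the worst case takes at most 5 of each flavour, or every jellybean of a flavour that has fewer than 5.
That gives 5 + 1 + 1 + 5 + 1 + 4 + 4 = 21 jellybeans with no flavour reaching 6.
The next jellybean forces some flavour to 6, so 21 + 1 = 22.

22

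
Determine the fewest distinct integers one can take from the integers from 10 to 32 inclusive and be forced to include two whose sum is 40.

14

A set avoiding the sum 40 can contain at most one of each pair {x, 40−x}, plus the 3 elements whose complement lies outside the range or equal to its own complement.
The integers 20, …, 32 (13 of them) are such a set: any two sum to at least 20+21 = 41 > 40.
Any 14th integer completes one of the 10 pairs, so 14 choices force a sum of 40.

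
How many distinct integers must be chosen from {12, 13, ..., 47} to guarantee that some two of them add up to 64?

22

Group the elements by complementary pair {x, 64−x}: {17,47}, {18,46}, {19,45}, …, giving 15 two-element pairs, the single value 32 (it cannot pair with itself since the integers are distinct), and 5 integers whose partner 64−x falls outside [12,47].
Treating each of those 21 groups as a pigeonhole, one can pick one integer per group — 21 integers — with no two summing to 64.
The 22nd integer lands in an occupied pair, forcing a sum of 64.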